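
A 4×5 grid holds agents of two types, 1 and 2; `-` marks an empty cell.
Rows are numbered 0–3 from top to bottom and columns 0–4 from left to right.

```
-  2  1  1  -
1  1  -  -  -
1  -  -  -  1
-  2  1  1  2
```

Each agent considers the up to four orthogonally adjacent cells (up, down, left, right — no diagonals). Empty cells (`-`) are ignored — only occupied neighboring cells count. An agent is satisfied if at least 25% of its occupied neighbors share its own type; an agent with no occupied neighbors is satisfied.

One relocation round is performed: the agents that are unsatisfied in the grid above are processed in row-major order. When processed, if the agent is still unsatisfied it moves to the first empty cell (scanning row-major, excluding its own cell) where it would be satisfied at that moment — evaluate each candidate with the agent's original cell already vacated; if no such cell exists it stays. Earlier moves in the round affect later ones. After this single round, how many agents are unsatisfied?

0

Initially unsatisfied (in order): (0,1), (2,4), (3,1), (3,4).
  (0,1) → (2,1).
  (2,4) → (0,0).
  (3,1): now satisfied by earlier moves; stays.
  (3,4) → (1,4).
Resulting grid:
1 - 1 1 -
1 1 - - 2
1 2 - - -
- 2 1 1 -
All satisfied now.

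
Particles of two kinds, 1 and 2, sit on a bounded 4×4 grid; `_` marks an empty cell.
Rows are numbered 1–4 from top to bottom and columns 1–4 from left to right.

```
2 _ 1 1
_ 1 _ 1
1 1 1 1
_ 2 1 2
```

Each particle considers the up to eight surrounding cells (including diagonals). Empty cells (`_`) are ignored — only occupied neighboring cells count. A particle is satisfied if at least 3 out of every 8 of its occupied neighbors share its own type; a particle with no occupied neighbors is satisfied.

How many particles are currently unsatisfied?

3

(1,1)2 0/1 not
(1,3)1 3/3 satisfied
(1,4)1 2/2 satisfied
(2,2)1 4/5 satisfied
(2,4)1 4/4 satisfied
(3,1)1 2/3 satisfied
(3,2)1 4/5 satisfied
(3,3)1 5/7 satisfied
(3,4)1 3/4 satisfied
(4,2)2 0/4 not
(4,3)1 3/5 satisfied
(4,4)2 0/3 not
Unsatisfied: (1,1), (4,2), (4,4) — 3 in total.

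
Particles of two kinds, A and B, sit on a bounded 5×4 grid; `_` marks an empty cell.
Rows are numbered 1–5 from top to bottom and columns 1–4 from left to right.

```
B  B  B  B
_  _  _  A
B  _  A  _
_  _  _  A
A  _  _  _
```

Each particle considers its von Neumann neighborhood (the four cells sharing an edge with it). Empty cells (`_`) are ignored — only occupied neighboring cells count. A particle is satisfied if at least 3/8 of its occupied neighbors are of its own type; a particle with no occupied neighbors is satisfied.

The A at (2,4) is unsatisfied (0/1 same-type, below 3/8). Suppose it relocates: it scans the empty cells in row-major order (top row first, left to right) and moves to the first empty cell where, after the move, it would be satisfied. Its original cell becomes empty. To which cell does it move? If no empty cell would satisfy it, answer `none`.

(2,3)

Vacating (2,4). Empty cells in order:
  (2,1): 0/2 same-type → still unsatisfied.
  (2,2): 0/1 same-type → still unsatisfied.
  (2,3): 1/2 same-type → satisfied — stop here.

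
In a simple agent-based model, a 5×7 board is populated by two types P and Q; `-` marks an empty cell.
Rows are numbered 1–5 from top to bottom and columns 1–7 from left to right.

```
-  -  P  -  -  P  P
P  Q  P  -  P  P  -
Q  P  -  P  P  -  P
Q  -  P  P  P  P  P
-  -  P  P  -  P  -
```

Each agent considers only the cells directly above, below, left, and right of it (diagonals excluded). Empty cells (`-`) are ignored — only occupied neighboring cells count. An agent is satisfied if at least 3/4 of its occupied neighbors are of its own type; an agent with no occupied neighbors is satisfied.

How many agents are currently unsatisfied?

5

Row 1: (1,3)P 1/1 ok · (1,6)P 2/2 ok · (1,7)P 1/1 ok
Row 2: (2,1)P 0/2 unhappy · (2,2)Q 0/3 unhappy · (2,3)P 1/2 unhappy · (2,5)P 2/2 ok · (2,6)P 2/2 ok
Row 3: (3,1)Q 1/3 unhappy · (3,2)P 0/2 unhappy · (3,4)P 2/2 ok · (3,5)P 3/3 ok · (3,7)P 1/1 ok
Row 4: (4,1)Q 1/1 ok · (4,3)P 2/2 ok · (4,4)P 4/4 ok · (4,5)P 3/3 ok · (4,6)P 3/3 ok · (4,7)P 2/2 ok
Row 5: (5,3)P 2/2 ok · (5,4)P 2/2 ok · (5,6)P 1/1 ok
Unsatisfied: (2,1), (2,2), (2,3), (3,1), (3,2) — 5 in total.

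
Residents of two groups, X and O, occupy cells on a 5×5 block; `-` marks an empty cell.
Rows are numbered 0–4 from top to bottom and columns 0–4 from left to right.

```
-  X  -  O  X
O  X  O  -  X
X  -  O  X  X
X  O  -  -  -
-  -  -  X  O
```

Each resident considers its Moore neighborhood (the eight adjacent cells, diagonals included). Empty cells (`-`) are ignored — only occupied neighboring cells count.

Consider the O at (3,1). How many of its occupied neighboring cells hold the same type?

Occupied neighbors of (3,1): (2,0)=X, (2,2)=O, (3,0)=X.
Same type (O): 1 of 3.

1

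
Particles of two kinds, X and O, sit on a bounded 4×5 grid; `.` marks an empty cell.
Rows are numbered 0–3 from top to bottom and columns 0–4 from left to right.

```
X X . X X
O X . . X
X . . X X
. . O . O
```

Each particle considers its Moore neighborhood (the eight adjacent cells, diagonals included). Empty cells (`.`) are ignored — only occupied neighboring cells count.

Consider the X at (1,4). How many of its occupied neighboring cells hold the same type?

Occupied neighbors of (1,4): (0,3)=X, (0,4)=X, (2,3)=X, (2,4)=X.
Same type (X): 4 of 4.

4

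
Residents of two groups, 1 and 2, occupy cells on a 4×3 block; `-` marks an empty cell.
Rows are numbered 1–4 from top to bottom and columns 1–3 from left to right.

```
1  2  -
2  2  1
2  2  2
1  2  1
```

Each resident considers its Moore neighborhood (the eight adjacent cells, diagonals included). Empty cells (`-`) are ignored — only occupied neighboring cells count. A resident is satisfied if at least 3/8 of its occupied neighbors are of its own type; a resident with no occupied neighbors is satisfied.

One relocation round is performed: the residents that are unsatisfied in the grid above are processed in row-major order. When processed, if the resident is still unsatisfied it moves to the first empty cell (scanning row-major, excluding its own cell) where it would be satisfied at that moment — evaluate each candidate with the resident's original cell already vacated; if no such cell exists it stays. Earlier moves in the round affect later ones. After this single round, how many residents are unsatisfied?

4

Initially unsatisfied (in order): (1,1), (2,3), (4,1), (4,3).
  (1,1): no empty cell satisfies it; stays.
  (2,3): no empty cell satisfies it; stays.
  (4,1): no empty cell satisfies it; stays.
  (4,3): no empty cell satisfies it; stays.
Resulting grid:
1 2 -
2 2 1
2 2 2
1 2 1
Unsatisfied now: (1,1), (2,3), (4,1), (4,3).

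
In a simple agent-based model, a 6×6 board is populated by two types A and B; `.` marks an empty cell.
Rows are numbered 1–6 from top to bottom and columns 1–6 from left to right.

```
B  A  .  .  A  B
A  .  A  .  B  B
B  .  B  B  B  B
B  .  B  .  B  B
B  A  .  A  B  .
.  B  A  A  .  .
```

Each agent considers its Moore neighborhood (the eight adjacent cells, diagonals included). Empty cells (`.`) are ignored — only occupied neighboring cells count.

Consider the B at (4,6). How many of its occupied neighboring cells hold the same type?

4

Occupied neighbors of (4,6): (3,5)=B, (3,6)=B, (4,5)=B, (5,5)=B.
Same type (B): 4 of 4.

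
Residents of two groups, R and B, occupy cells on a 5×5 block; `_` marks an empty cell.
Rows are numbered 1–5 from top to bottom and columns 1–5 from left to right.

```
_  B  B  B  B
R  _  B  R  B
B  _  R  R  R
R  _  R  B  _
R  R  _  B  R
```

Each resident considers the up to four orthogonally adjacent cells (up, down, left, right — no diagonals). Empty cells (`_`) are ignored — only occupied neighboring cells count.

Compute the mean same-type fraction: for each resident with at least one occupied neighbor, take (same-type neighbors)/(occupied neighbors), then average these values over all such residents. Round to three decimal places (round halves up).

0.544

(1,2)B 1/1
(1,3)B 3/3
(1,4)B 2/3
(1,5)B 2/2
(2,1)R 0/1
(2,3)B 1/3
(2,4)R 1/4
(2,5)B 1/3
(3,1)B 0/2
(3,3)R 2/3
(3,4)R 3/4
(3,5)R 1/2
(4,1)R 1/2
(4,3)R 1/2
(4,4)B 1/3
(5,1)R 2/2
(5,2)R 1/1
(5,4)B 1/2
(5,5)R 0/1
Sum over 19 residents: 1/1 + 3/3 + 2/3 + 2/2 + 0/1 + 1/3 + 1/4 + 1/3 + 0/2 + 2/3 + 3/4 + 1/2 + 1/2 + 1/2 + 1/3 + 2/2 + 1/1 + 1/2 + 0/1 = 31/3; mean = 31/3 ÷ 19 = 31/57 = 0.543859… → 0.544.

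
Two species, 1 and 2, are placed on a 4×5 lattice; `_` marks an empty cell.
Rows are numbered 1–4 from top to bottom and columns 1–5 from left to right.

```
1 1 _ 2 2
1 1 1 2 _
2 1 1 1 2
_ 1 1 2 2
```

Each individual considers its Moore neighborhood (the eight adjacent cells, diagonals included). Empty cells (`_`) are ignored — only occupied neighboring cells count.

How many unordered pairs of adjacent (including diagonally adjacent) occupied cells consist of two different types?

Scan each occupied cell's neighbors to the right and below (and the two forward diagonals) so each pair is counted once.
From row 1: 1 unlike of 10 pairs (running 1/10).
From row 2: 5 unlike of 14 pairs (running 6/24).
From row 3: 6 unlike of 15 pairs (running 12/39).
From row 4: 1 unlike of 3 pairs (running 13/42).
Total adjacent occupied pairs: 42; unlike-type pairs: 13.

13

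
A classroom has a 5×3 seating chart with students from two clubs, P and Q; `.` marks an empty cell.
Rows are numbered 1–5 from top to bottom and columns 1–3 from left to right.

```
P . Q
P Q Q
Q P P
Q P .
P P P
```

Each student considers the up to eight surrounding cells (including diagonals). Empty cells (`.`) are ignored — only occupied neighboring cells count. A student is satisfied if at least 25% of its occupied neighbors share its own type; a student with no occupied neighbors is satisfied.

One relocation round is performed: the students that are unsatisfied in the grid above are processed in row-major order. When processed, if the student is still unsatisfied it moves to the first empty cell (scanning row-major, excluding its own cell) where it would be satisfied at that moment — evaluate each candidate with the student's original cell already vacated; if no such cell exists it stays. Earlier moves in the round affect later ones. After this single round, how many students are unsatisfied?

0

Initially unsatisfied (in order): (4,1).
  (4,1) → (1,2).
Resulting grid:
P Q Q
P Q Q
Q P P
. P .
P P P
All satisfied now.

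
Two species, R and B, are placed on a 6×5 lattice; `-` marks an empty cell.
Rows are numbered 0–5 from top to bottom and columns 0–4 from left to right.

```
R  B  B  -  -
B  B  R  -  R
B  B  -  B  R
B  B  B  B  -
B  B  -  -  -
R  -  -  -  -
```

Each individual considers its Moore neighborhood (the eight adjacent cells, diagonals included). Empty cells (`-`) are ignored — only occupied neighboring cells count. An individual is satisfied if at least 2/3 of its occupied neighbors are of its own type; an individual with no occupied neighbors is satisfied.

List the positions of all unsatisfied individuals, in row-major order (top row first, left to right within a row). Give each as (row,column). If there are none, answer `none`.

Row 0: (0,0)R 0/3 ✗ · (0,1)B 3/5 ✗ · (0,2)B 2/3 ✓
Row 1: (1,0)B 4/5 ✓ · (1,1)B 5/7 ✓ · (1,2)R 0/5 ✗ · (1,4)R 1/2 ✗
Row 2: (2,0)B 5/5 ✓ · (2,1)B 6/7 ✓ · (2,3)B 2/5 ✗ · (2,4)R 1/3 ✗
Row 3: (3,0)B 5/5 ✓ · (3,1)B 6/6 ✓ · (3,2)B 5/5 ✓ · (3,3)B 2/3 ✓
Row 4: (4,0)B 3/4 ✓ · (4,1)B 4/5 ✓
Row 5: (5,0)R 0/2 ✗

(0,0), (0,1), (1,2), (1,4), (2,3), (2,4), (5,0)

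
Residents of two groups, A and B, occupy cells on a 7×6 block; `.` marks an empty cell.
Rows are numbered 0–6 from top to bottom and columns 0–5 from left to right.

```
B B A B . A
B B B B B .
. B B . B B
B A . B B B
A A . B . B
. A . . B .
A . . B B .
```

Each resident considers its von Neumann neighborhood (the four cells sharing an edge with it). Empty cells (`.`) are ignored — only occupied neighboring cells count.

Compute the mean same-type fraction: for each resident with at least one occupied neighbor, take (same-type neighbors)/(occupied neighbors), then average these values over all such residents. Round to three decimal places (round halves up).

0.824

(0,0)B 2/2
(0,1)B 2/3
(0,2)A 0/3
(0,3)B 1/2
(0,5)A — no occupied neighbors
(1,0)B 2/2
(1,1)B 4/4
(1,2)B 3/4
(1,3)B 3/3
(1,4)B 2/2
(2,1)B 2/3
(2,2)B 2/2
(2,4)B 3/3
(2,5)B 2/2
(3,0)B 0/2
(3,1)A 1/3
(3,3)B 2/2
(3,4)B 3/3
(3,5)B 3/3
(4,0)A 1/2
(4,1)A 3/3
(4,3)B 1/1
(4,5)B 1/1
(5,1)A 1/1
(5,4)B 1/1
(6,0)A — no occupied neighbors
(6,3)B 1/1
(6,4)B 2/2
Sum over 26 residents: 2/2 + 2/3 + 0/3 + 1/2 + 2/2 + 4/4 + 3/4 + 3/3 + 2/2 + 2/3 + 2/2 + 3/3 + 2/2 + 0/2 + 1/3 + 2/2 + 3/3 + 3/3 + 1/2 + 3/3 + 1/1 + 1/1 + 1/1 + 1/1 + 1/1 + 2/2 = 257/12; mean = 257/12 ÷ 26 = 257/312 = 0.823717… → 0.824.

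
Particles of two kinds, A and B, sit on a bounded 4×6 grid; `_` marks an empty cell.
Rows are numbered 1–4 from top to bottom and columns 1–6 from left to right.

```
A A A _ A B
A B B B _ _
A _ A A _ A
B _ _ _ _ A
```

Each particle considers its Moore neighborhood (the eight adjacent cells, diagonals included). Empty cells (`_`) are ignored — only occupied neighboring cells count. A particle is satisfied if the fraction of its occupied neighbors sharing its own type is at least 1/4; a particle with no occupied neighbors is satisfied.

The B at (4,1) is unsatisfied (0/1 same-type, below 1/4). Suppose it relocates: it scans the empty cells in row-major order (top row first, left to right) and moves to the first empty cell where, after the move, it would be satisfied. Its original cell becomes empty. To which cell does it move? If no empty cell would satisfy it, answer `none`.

(1,4)

Vacating (4,1). Empty cells in order:
  (1,4): 2/4 same-type → satisfied — stop here.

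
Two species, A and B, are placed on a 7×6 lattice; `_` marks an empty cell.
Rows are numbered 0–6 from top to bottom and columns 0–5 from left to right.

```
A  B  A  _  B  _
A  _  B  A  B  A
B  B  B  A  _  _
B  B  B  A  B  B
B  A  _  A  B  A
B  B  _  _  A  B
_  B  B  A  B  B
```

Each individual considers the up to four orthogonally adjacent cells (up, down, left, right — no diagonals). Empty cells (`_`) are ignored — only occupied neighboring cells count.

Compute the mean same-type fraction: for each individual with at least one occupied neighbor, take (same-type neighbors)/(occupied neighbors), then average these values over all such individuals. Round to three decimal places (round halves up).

0.497

Row 0: (0,0)A 1/2 · (0,1)B 0/2 · (0,2)A 0/2 · (0,4)B 1/1
Row 1: (1,0)A 1/2 · (1,2)B 1/3 · (1,3)A 1/3 · (1,4)B 1/3 · (1,5)A 0/1
Row 2: (2,0)B 2/3 · (2,1)B 3/3 · (2,2)B 3/4 · (2,3)A 2/3
Row 3: (3,0)B 3/3 · (3,1)B 3/4 · (3,2)B 2/3 · (3,3)A 2/4 · (3,4)B 2/3 · (3,5)B 1/2
Row 4: (4,0)B 2/3 · (4,1)A 0/3 · (4,3)A 1/2 · (4,4)B 1/4 · (4,5)A 0/3
Row 5: (5,0)B 2/2 · (5,1)B 2/3 · (5,4)A 0/3 · (5,5)B 1/3
Row 6: (6,1)B 2/2 · (6,2)B 1/2 · (6,3)A 0/2 · (6,4)B 1/3 · (6,5)B 2/2
Sum over 33 individuals: 1/2 + 0/2 + 0/2 + 1/1 + 1/2 + 1/3 + 1/3 + 1/3 + 0/1 + 2/3 + 3/3 + 3/4 + 2/3 + 3/3 + 3/4 + 2/3 + 2/4 + 2/3 + 1/2 + 2/3 + 0/3 + 1/2 + 1/4 + 0/3 + 2/2 + 2/3 + 0/3 + 1/3 + 2/2 + 1/2 + 0/2 + 1/3 + 2/2 = 197/12; mean = 197/12 ÷ 33 = 197/396 = 0.497474… → 0.497.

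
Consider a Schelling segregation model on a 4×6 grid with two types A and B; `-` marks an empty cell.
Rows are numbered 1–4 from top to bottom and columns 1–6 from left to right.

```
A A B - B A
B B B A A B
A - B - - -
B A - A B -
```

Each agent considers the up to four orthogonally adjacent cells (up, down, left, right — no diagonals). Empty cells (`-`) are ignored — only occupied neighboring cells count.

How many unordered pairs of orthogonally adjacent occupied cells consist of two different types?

12

Scan each occupied cell's neighbors to the right and below so each pair is counted once.
Row 1: A(1,1)–A(1,2)= A(1,1)–B(2,1)≠ A(1,2)–B(1,3)≠ A(1,2)–B(2,2)≠ B(1,3)–B(2,3)= B(1,5)–A(1,6)≠ B(1,5)–A(2,5)≠ A(1,6)–B(2,6)≠  → 6/8 unlike.
Row 2: B(2,1)–B(2,2)= B(2,1)–A(3,1)≠ B(2,2)–B(2,3)= B(2,3)–A(2,4)≠ B(2,3)–B(3,3)= A(2,4)–A(2,5)= A(2,5)–B(2,6)≠  → 3/7 unlike.
Row 3: A(3,1)–B(4,1)≠  → 1/1 unlike.
Row 4: B(4,1)–A(4,2)≠ A(4,4)–B(4,5)≠  → 2/2 unlike.
Total adjacent occupied pairs: 18; unlike-type pairs: 12.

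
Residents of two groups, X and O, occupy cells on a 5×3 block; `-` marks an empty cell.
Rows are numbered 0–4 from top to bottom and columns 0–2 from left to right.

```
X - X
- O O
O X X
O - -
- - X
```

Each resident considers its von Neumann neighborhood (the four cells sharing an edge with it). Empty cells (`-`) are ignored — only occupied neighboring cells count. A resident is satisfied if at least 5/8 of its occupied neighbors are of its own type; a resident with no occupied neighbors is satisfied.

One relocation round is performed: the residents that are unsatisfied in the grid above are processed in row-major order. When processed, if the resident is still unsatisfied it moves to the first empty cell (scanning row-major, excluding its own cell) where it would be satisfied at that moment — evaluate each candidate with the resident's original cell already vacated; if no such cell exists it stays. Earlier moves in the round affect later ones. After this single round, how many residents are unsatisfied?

Initially unsatisfied (in order): (0,2), (1,1), (1,2), (2,0), (2,1), (2,2).
  (0,2) → (3,2).
  (1,1) → (0,2).
  (1,2) → (4,0).
  (2,0): no empty cell satisfies it; stays.
  (2,1) → (1,1).
  (2,2): now satisfied by earlier moves; stays.
Resulting grid:
X - O
- X -
O - X
O - X
O - X
All satisfied now.

0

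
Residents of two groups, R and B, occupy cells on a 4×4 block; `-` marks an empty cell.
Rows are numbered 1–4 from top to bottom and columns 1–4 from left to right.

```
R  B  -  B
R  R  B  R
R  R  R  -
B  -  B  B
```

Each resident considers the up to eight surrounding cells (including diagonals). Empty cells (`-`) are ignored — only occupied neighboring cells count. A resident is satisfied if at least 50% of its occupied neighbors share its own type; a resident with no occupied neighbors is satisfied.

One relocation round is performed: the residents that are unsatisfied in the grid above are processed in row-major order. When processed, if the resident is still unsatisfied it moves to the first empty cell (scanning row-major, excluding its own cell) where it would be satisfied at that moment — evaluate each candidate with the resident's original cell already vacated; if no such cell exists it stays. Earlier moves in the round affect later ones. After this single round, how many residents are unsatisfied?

1

Initially unsatisfied (in order): (1,2), (2,3), (2,4), (4,1), (4,3).
  (1,2) → (1,3).
  (2,3) → (3,4).
  (2,4) → (1,2).
  (4,1) → (2,4).
  (4,3): now satisfied by earlier moves; stays.
Resulting grid:
R R B B
R R - B
R R R B
- - B B
Unsatisfied now: (3,3).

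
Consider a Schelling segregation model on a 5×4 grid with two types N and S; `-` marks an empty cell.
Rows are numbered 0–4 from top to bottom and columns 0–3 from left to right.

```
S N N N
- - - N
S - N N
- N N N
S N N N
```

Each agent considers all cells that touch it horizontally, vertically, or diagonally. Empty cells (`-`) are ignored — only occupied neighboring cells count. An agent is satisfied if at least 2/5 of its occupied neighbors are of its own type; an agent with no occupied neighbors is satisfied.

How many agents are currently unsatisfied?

3

Row 0: (0,0)S 0/1 ✗ · (0,1)N 1/2 ✓ · (0,2)N 3/3 ✓ · (0,3)N 2/2 ✓
Row 1: (1,3)N 4/4 ✓
Row 2: (2,0)S 0/1 ✗ · (2,2)N 5/5 ✓ · (2,3)N 4/4 ✓
Row 3: (3,1)N 4/6 ✓ · (3,2)N 7/7 ✓ · (3,3)N 5/5 ✓
Row 4: (4,0)S 0/2 ✗ · (4,1)N 3/4 ✓ · (4,2)N 5/5 ✓ · (4,3)N 3/3 ✓
Unsatisfied: (0,0), (2,0), (4,0) — 3 in total.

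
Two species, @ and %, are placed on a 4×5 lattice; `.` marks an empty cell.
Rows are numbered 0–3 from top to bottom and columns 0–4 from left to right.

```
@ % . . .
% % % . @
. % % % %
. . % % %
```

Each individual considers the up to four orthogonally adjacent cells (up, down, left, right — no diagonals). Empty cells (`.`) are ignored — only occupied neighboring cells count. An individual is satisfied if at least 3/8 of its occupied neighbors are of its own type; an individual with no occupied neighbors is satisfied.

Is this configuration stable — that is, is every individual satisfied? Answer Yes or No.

(0,0)@ 0/2 ✗
(0,1)% 1/2 ✓
(1,0)% 1/2 ✓
(1,1)% 4/4 ✓
(1,2)% 2/2 ✓
(1,4)@ 0/1 ✗
(2,1)% 2/2 ✓
(2,2)% 4/4 ✓
(2,3)% 3/3 ✓
(2,4)% 2/3 ✓
(3,2)% 2/2 ✓
(3,3)% 3/3 ✓
(3,4)% 2/2 ✓
For instance (0,0) has only 0/2 same-type neighbors, below 3/8.

No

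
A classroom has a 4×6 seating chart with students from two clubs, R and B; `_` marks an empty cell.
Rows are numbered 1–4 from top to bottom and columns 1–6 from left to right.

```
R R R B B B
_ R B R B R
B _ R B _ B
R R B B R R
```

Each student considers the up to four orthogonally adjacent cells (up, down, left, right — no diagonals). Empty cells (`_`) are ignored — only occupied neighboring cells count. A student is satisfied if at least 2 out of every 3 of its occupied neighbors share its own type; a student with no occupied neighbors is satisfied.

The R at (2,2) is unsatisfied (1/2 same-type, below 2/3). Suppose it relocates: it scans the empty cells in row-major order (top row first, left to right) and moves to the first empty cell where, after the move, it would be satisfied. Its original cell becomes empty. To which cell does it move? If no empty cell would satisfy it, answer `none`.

(3,2)

Vacating (2,2). Empty cells in order:
  (2,1): 1/2 same-type → still unsatisfied.
  (3,2): 2/3 same-type → satisfied — stop here.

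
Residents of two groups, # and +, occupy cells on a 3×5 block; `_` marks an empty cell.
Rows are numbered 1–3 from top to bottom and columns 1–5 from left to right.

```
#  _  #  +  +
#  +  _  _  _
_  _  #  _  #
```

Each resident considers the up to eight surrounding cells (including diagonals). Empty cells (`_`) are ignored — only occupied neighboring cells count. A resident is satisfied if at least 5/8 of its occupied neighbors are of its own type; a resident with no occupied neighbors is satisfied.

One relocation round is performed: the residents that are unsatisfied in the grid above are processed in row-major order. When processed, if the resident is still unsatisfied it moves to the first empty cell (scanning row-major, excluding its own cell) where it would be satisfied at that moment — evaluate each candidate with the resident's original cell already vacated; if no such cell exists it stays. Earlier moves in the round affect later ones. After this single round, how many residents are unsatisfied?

Initially unsatisfied (in order): (1,1), (1,3), (1,4), (2,1), (2,2), (3,3).
  (1,1) → (1,2).
  (1,3) → (1,1).
  (1,4): now satisfied by earlier moves; stays.
  (2,1): now satisfied by earlier moves; stays.
  (2,2) → (2,5).
  (3,3): now satisfied by earlier moves; stays.
Resulting grid:
# # _ + +
# _ _ _ +
_ _ # _ #
Unsatisfied now: (3,5).

1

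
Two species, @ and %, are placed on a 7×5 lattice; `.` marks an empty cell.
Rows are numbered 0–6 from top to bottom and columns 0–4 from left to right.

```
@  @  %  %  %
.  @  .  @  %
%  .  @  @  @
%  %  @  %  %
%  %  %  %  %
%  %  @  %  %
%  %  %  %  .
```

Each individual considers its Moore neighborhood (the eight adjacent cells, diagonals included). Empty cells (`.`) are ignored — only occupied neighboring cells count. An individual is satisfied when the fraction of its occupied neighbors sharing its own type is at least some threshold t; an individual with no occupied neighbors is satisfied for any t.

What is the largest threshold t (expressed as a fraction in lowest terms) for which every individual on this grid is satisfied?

0/1

(0,0)@ 2/2
(0,1)@ 2/3
(0,2)% 1/4
(0,3)% 3/4
(0,4)% 2/3
(1,1)@ 3/5
(1,3)@ 3/7
(1,4)% 2/5
(2,0)% 2/3
(2,2)@ 4/6
(2,3)@ 4/7
(2,4)@ 2/5
(3,0)% 4/4
(3,1)% 5/7
(3,2)@ 2/7
(3,3)% 4/8
(3,4)% 3/5
(4,0)% 5/5
(4,1)% 6/8
(4,2)% 6/8
(4,3)% 6/8
(4,4)% 5/5
(5,0)% 5/5
(5,1)% 7/8
(5,2)@ 0/8
(5,3)% 6/7
(5,4)% 4/4
(6,0)% 3/3
(6,1)% 4/5
(6,2)% 4/5
(6,3)% 3/4
The smallest same-type fraction is 0/8 at (5,2), which reduces to 0/1. Any threshold above that leaves this individual unsatisfied.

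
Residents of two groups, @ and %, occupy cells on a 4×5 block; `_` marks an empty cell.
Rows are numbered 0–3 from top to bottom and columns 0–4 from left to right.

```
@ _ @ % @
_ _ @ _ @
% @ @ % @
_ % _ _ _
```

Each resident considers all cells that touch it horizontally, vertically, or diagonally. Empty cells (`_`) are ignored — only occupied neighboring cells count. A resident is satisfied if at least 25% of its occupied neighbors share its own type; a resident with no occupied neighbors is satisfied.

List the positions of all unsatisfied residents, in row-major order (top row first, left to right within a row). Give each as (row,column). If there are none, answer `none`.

(0,0)@ 0/0 satisfied
(0,2)@ 1/2 satisfied
(0,3)% 0/4 not
(0,4)@ 1/2 satisfied
(1,2)@ 3/5 satisfied
(1,4)@ 2/4 satisfied
(2,0)% 1/2 satisfied
(2,1)@ 2/4 satisfied
(2,2)@ 2/4 satisfied
(2,3)% 0/4 not
(2,4)@ 1/2 satisfied
(3,1)% 1/3 satisfied

(0,3), (2,3)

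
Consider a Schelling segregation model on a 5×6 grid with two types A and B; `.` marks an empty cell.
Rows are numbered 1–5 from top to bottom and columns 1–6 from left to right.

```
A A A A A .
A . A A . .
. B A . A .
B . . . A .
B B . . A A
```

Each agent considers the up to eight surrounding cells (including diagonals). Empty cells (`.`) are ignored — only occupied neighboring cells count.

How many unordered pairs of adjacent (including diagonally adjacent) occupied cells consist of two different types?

Scan each occupied cell's neighbors to the right and below (and the two forward diagonals) so each pair is counted once.
From row 1: 0 unlike of 12 pairs (running 0/12).
From row 2: 2 unlike of 6 pairs (running 2/18).
From row 3: 1 unlike of 3 pairs (running 3/21).
From row 4: 0 unlike of 4 pairs (running 3/25).
From row 5: 0 unlike of 2 pairs (running 3/27).
Total adjacent occupied pairs: 27; unlike-type pairs: 3.

3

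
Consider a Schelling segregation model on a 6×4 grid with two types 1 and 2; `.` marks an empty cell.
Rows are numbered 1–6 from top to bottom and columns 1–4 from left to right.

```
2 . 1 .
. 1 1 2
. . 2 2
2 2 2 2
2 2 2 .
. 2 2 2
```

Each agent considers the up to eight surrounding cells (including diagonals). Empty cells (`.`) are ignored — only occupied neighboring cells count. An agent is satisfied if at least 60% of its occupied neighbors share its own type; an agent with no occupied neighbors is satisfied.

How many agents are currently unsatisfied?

4

(1,1)2 0/1 not
(1,3)1 2/3 satisfied
(2,2)1 2/4 not
(2,3)1 2/5 not
(2,4)2 2/4 not
(3,3)2 5/7 satisfied
(3,4)2 4/5 satisfied
(4,1)2 3/3 satisfied
(4,2)2 6/6 satisfied
(4,3)2 6/6 satisfied
(4,4)2 4/4 satisfied
(5,1)2 4/4 satisfied
(5,2)2 7/7 satisfied
(5,3)2 7/7 satisfied
(6,2)2 4/4 satisfied
(6,3)2 4/4 satisfied
(6,4)2 2/2 satisfied
Unsatisfied: (1,1), (2,2), (2,3), (2,4) — 4 in total.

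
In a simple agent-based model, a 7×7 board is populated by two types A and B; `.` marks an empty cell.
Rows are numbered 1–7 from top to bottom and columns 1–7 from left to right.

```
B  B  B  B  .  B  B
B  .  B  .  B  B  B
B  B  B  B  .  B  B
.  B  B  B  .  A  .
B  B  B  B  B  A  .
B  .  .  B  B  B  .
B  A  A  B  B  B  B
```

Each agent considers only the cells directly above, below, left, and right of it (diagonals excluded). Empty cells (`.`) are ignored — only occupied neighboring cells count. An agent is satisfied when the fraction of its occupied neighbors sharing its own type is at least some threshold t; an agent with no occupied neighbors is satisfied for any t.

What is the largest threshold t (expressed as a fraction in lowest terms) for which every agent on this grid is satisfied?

1/3

Row 1: (1,1)B 2/2 · (1,2)B 2/2 · (1,3)B 3/3 · (1,4)B 1/1 · (1,6)B 2/2 · (1,7)B 2/2
Row 2: (2,1)B 2/2 · (2,3)B 2/2 · (2,5)B 1/1 · (2,6)B 4/4 · (2,7)B 3/3
Row 3: (3,1)B 2/2 · (3,2)B 3/3 · (3,3)B 4/4 · (3,4)B 2/2 · (3,6)B 2/3 · (3,7)B 2/2
Row 4: (4,2)B 3/3 · (4,3)B 4/4 · (4,4)B 3/3 · (4,6)A 1/2
Row 5: (5,1)B 2/2 · (5,2)B 3/3 · (5,3)B 3/3 · (5,4)B 4/4 · (5,5)B 2/3 · (5,6)A 1/3
Row 6: (6,1)B 2/2 · (6,4)B 3/3 · (6,5)B 4/4 · (6,6)B 2/3
Row 7: (7,1)B 1/2 · (7,2)A 1/2 · (7,3)A 1/2 · (7,4)B 2/3 · (7,5)B 3/3 · (7,6)B 3/3 · (7,7)B 1/1
The smallest same-type fraction is 1/3 at (5,6), which reduces to 1/3. Any threshold above that leaves this agent unsatisfied.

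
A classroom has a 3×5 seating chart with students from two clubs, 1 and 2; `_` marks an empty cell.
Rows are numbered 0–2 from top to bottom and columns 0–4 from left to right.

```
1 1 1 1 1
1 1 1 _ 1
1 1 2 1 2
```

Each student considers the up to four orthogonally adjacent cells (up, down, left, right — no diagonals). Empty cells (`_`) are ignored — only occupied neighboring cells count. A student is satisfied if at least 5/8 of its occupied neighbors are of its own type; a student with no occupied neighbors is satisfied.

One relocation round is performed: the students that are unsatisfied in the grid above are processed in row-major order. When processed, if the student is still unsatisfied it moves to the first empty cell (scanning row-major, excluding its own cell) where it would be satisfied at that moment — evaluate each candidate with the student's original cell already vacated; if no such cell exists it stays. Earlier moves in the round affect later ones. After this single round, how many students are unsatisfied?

Initially unsatisfied (in order): (1,4), (2,2), (2,3), (2,4).
  (1,4) → (1,3).
  (2,2): no empty cell satisfies it; stays.
  (2,3) → (1,4).
  (2,4): no empty cell satisfies it; stays.
Resulting grid:
1 1 1 1 1
1 1 1 1 1
1 1 2 _ 2
Unsatisfied now: (2,2), (2,4).

2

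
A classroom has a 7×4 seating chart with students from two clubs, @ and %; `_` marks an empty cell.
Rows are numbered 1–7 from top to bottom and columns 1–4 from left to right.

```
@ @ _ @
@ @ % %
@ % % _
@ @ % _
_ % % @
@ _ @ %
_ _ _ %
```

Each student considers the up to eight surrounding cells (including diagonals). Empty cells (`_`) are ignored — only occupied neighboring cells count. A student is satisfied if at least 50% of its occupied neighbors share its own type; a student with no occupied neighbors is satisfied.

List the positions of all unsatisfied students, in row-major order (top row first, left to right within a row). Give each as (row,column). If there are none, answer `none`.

(1,4), (3,2), (4,2), (5,2), (5,4), (6,1), (6,3)

Row 1: (1,1)@ 3/3 satisfied · (1,2)@ 3/4 satisfied · (1,4)@ 0/2 not
Row 2: (2,1)@ 4/5 satisfied · (2,2)@ 4/7 satisfied · (2,3)% 3/6 satisfied · (2,4)% 2/3 satisfied
Row 3: (3,1)@ 4/5 satisfied · (3,2)% 3/8 not · (3,3)% 4/6 satisfied
Row 4: (4,1)@ 2/4 satisfied · (4,2)@ 2/7 not · (4,3)% 4/6 satisfied
Row 5: (5,2)% 2/6 not · (5,3)% 3/6 satisfied · (5,4)@ 1/4 not
Row 6: (6,1)@ 0/1 not · (6,3)@ 1/5 not · (6,4)% 2/4 satisfied
Row 7: (7,4)% 1/2 satisfied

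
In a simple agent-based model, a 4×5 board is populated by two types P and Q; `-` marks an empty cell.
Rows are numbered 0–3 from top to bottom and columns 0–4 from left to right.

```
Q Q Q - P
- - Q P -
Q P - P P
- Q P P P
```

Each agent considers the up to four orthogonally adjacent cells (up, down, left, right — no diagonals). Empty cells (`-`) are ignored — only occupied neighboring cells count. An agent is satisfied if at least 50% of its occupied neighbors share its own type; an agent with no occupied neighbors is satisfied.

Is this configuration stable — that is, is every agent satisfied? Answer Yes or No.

Row 0: (0,0)Q 1/1 ✓ · (0,1)Q 2/2 ✓ · (0,2)Q 2/2 ✓ · (0,4)P 0/0 ✓
Row 1: (1,2)Q 1/2 ✓ · (1,3)P 1/2 ✓
Row 2: (2,0)Q 0/1 ✗ · (2,1)P 0/2 ✗ · (2,3)P 3/3 ✓ · (2,4)P 2/2 ✓
Row 3: (3,1)Q 0/2 ✗ · (3,2)P 1/2 ✓ · (3,3)P 3/3 ✓ · (3,4)P 2/2 ✓
For instance (2,0) has only 0/1 same-type neighbors, below 1/2.

No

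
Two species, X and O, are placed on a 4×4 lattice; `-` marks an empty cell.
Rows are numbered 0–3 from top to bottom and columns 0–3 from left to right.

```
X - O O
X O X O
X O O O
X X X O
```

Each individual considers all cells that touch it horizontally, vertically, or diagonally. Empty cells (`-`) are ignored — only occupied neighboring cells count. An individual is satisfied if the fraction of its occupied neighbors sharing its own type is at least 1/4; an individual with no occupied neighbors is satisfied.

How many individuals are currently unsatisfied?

2

Row 0: (0,0)X 1/2 ✓ · (0,2)O 3/4 ✓ · (0,3)O 2/3 ✓
Row 1: (1,0)X 2/4 ✓ · (1,1)O 3/7 ✓ · (1,2)X 0/7 ✗ · (1,3)O 4/5 ✓
Row 2: (2,0)X 3/5 ✓ · (2,1)O 2/8 ✓ · (2,2)O 5/8 ✓ · (2,3)O 3/5 ✓
Row 3: (3,0)X 2/3 ✓ · (3,1)X 3/5 ✓ · (3,2)X 1/5 ✗ · (3,3)O 2/3 ✓
Unsatisfied: (1,2), (3,2) — 2 in total.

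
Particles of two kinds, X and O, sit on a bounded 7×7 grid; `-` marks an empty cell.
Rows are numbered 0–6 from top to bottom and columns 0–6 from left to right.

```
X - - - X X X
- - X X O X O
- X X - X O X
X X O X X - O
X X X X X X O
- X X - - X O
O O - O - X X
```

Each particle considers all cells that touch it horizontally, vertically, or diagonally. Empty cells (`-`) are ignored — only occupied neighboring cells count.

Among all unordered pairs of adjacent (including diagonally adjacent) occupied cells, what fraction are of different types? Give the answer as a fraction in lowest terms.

4/11

Scan each occupied cell's neighbors to the right and below (and the two forward diagonals) so each pair is counted once.
From row 0: 4 unlike of 10 pairs (running 4/10).
From row 1: 6 unlike of 15 pairs (running 10/25).
From row 2: 6 unlike of 14 pairs (running 16/39).
From row 3: 6 unlike of 20 pairs (running 22/59).
From row 4: 3 unlike of 17 pairs (running 25/76).
From row 5: 7 unlike of 10 pairs (running 32/86).
From row 6: 0 unlike of 2 pairs (running 32/88).
Total adjacent occupied pairs: 88; unlike-type pairs: 32.
32/88 reduces to 4/11.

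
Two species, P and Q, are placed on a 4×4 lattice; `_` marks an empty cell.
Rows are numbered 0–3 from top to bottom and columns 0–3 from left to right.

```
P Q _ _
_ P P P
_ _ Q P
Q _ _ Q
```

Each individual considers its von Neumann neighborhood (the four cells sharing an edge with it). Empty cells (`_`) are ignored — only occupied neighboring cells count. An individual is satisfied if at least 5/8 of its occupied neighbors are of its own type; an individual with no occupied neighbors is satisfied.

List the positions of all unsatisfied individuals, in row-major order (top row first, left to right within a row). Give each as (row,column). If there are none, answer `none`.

(0,0)P 0/1 not
(0,1)Q 0/2 not
(1,1)P 1/2 not
(1,2)P 2/3 satisfied
(1,3)P 2/2 satisfied
(2,2)Q 0/2 not
(2,3)P 1/3 not
(3,0)Q 0/0 satisfied
(3,3)Q 0/1 not

(0,0), (0,1), (1,1), (2,2), (2,3), (3,3)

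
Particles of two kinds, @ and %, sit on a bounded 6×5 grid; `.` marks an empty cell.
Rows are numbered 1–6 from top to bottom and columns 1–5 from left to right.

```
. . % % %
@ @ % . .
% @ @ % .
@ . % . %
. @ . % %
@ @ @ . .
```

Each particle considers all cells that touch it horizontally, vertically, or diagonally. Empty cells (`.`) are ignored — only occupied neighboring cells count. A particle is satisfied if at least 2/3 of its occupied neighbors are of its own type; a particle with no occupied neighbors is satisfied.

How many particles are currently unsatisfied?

(1,3)% 2/3 satisfied
(1,4)% 3/3 satisfied
(1,5)% 1/1 satisfied
(2,1)@ 2/3 satisfied
(2,2)@ 3/6 not
(2,3)% 3/6 not
(3,1)% 0/4 not
(3,2)@ 4/7 not
(3,3)@ 2/5 not
(3,4)% 3/4 satisfied
(4,1)@ 2/3 satisfied
(4,3)% 2/5 not
(4,5)% 3/3 satisfied
(5,2)@ 4/5 satisfied
(5,4)% 3/4 satisfied
(5,5)% 2/2 satisfied
(6,1)@ 2/2 satisfied
(6,2)@ 3/3 satisfied
(6,3)@ 2/3 satisfied
Unsatisfied: (2,2), (2,3), (3,1), (3,2), (3,3), (4,3) — 6 in total.

6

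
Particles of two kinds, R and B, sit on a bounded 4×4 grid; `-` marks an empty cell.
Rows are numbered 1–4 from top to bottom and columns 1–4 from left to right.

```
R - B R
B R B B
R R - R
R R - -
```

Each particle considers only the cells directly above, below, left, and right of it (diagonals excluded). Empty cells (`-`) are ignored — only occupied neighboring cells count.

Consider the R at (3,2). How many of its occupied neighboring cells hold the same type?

3

Occupied neighbors of (3,2): (2,2)=R, (4,2)=R, (3,1)=R.
Same type (R): 3 of 3.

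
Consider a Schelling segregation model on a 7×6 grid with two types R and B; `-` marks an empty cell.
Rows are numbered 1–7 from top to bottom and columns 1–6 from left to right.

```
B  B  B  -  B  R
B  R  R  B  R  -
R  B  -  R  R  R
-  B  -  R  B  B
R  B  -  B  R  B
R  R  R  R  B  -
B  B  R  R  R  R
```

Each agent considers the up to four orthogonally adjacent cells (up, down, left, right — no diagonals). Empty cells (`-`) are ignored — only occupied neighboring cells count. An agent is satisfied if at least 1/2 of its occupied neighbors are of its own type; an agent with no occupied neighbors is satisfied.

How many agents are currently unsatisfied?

16

(1,1)B 2/2 ok
(1,2)B 2/3 ok
(1,3)B 1/2 ok
(1,5)B 0/2 unhappy
(1,6)R 0/1 unhappy
(2,1)B 1/3 unhappy
(2,2)R 1/4 unhappy
(2,3)R 1/3 unhappy
(2,4)B 0/3 unhappy
(2,5)R 1/3 unhappy
(3,1)R 0/2 unhappy
(3,2)B 1/3 unhappy
(3,4)R 2/3 ok
(3,5)R 3/4 ok
(3,6)R 1/2 ok
(4,2)B 2/2 ok
(4,4)R 1/3 unhappy
(4,5)B 1/4 unhappy
(4,6)B 2/3 ok
(5,1)R 1/2 ok
(5,2)B 1/3 unhappy
(5,4)B 0/3 unhappy
(5,5)R 0/4 unhappy
(5,6)B 1/2 ok
(6,1)R 2/3 ok
(6,2)R 2/4 ok
(6,3)R 3/3 ok
(6,4)R 2/4 ok
(6,5)B 0/3 unhappy
(7,1)B 1/2 ok
(7,2)B 1/3 unhappy
(7,3)R 2/3 ok
(7,4)R 3/3 ok
(7,5)R 2/3 ok
(7,6)R 1/1 ok
Unsatisfied: (1,5), (1,6), (2,1), (2,2), (2,3), (2,4), (2,5), (3,1), (3,2), (4,4), (4,5), (5,2), (5,4), (5,5), (6,5), (7,2) — 16 in total.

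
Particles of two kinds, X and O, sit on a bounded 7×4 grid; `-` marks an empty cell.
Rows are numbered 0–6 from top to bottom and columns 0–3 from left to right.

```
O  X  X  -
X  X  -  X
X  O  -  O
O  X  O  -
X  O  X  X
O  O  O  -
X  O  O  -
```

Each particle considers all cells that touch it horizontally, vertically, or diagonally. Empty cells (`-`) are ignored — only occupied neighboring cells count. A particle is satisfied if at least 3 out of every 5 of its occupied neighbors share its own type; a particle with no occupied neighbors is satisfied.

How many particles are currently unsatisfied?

11

Row 0: (0,0)O 0/3 unhappy · (0,1)X 3/4 ok · (0,2)X 3/3 ok
Row 1: (1,0)X 3/5 ok · (1,1)X 4/6 ok · (1,3)X 1/2 unhappy
Row 2: (2,0)X 3/5 ok · (2,1)O 2/6 unhappy · (2,3)O 1/2 unhappy
Row 3: (3,0)O 2/5 unhappy · (3,1)X 3/7 unhappy · (3,2)O 3/6 unhappy
Row 4: (4,0)X 1/5 unhappy · (4,1)O 5/8 ok · (4,2)X 2/6 unhappy · (4,3)X 1/3 unhappy
Row 5: (5,0)O 3/5 ok · (5,1)O 5/8 ok · (5,2)O 4/6 ok
Row 6: (6,0)X 0/3 unhappy · (6,1)O 4/5 ok · (6,2)O 3/3 ok
Unsatisfied: (0,0), (1,3), (2,1), (2,3), (3,0), (3,1), (3,2), (4,0), (4,2), (4,3), (6,0) — 11 in total.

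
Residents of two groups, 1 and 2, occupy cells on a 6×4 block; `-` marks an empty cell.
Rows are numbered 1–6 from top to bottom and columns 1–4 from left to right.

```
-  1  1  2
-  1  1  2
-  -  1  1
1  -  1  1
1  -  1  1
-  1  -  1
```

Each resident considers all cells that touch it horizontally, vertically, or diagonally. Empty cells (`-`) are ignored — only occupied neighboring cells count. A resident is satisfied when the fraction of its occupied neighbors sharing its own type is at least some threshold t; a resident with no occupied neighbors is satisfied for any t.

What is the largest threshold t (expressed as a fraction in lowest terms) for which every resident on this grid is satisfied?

(1,2)1 3/3
(1,3)1 3/5
(1,4)2 1/3
(2,2)1 4/4
(2,3)1 5/7
(2,4)2 1/5
(3,3)1 5/6
(3,4)1 4/5
(4,1)1 1/1
(4,3)1 5/5
(4,4)1 5/5
(5,1)1 2/2
(5,3)1 5/5
(5,4)1 4/4
(6,2)1 2/2
(6,4)1 2/2
The smallest same-type fraction is 1/5 at (2,4), which reduces to 1/5. Any threshold above that leaves this resident unsatisfied.

1/5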